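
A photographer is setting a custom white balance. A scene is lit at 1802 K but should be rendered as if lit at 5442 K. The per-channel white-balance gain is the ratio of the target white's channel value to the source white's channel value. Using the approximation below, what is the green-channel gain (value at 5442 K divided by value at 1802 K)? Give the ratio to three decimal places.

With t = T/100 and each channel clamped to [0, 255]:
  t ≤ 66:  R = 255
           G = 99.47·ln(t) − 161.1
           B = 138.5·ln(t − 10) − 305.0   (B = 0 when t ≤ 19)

At 1802 K (t = 18.02):
  G = 99.47·ln 18.02 − 161.1 = 99.47·2.8915 − 161.1 = 126.516.
At 5442 K (t = 54.42):
  G = 99.47·ln 54.42 − 161.1 = 99.47·3.9967 − 161.1 = 236.455.
Gain = 236.455 / 126.516 = 1.8690 → 1.869.

1.869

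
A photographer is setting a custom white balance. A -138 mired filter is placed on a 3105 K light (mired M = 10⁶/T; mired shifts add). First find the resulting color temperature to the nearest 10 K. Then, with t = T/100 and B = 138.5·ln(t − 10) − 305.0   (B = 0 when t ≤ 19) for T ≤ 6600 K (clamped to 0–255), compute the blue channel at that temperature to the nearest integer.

220

M_in = 10⁶/3105 = 322.06; M_out = 322.06 + (-138) = 184.06.
T_out = 10⁶/184.06 = 5433.0 K → 5430 K; t = 54.3.
B = 138.5·ln(54.3 − 10) − 305.0 = 138.5·ln 44.3 − 305.0 = 138.5·3.7910 − 305.0 = 220.051.
Rounded: 220.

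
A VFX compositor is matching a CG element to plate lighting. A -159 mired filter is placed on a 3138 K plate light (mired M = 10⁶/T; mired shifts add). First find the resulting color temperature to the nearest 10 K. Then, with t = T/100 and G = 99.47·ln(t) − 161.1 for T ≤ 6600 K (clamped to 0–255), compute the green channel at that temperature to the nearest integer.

250

M_in = 10⁶/3138 = 318.67; M_out = 318.67 + (-159) = 159.67.
T_out = 10⁶/159.67 = 6262.7 K → 6260 K; t = 62.6.
G = 99.47·ln 62.6 − 161.1 = 99.47·4.1368 − 161.1 = 250.384.
Rounded: 250.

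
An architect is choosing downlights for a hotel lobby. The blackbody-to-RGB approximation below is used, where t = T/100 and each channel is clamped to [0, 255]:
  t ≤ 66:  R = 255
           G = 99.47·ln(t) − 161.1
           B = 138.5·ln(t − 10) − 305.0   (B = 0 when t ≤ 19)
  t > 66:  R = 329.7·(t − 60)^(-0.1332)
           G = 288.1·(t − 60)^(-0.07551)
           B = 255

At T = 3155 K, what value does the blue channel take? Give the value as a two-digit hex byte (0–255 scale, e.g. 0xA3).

0x78

t = 3155/100 = 31.55; the t ≤ 66 branch applies.
B = 138.5·ln(31.55 − 10) − 305.0 = 138.5·ln 21.55 − 305.0 = 138.5·3.0704 − 305.0 = 120.247.
Rounded: 120; in hex, 0x78.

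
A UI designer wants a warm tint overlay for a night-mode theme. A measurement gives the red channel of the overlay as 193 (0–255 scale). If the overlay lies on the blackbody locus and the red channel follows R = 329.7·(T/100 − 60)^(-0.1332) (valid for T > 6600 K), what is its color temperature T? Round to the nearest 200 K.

11600 K

(t − 60)^(-0.1332) = 193/329.7 = 0.58538.
t − 60 = 0.58538^(1/-0.1332) = 0.58538^(-7.508) = 55.713, so t = 115.713.
T = 100·t = 11571 K → 11600 K to the nearest 200 K.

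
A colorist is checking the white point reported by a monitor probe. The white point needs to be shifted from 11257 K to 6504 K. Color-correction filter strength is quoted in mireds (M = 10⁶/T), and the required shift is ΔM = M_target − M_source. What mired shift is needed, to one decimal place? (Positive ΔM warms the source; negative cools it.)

M_source = 10⁶/11257 = 88.834; M_target = 10⁶/6504 = 153.752.
ΔM = 153.752 − 88.834 = 64.918 → +64.9 mireds, a warming shift.

+64.9 mireds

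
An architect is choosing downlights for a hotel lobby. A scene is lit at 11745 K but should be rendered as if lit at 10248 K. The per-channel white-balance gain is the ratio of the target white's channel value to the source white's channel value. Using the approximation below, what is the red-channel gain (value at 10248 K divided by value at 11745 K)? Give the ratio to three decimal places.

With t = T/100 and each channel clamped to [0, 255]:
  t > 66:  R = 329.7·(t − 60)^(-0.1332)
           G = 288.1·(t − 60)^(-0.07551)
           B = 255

At 11745 K (t = 117.45):
  R = 329.7·(117.45 − 60)^(-0.1332) = 329.7·57.45^(-0.1332) = 329.7·0.58299 = 192.212.
At 10248 K (t = 102.48):
  R = 329.7·(102.48 − 60)^(-0.1332) = 329.7·42.48^(-0.1332) = 329.7·0.60691 = 200.099.
Gain = 200.099 / 192.212 = 1.0410 → 1.041.

1.041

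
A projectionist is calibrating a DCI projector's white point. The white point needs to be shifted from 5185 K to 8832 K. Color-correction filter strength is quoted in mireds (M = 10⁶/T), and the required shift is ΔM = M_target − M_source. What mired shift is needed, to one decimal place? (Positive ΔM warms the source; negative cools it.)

M_source = 10⁶/5185 = 192.864; M_target = 10⁶/8832 = 113.225.
ΔM = 113.225 − 192.864 = -79.639 → -79.6 mireds, a cooling shift.

-79.6 mireds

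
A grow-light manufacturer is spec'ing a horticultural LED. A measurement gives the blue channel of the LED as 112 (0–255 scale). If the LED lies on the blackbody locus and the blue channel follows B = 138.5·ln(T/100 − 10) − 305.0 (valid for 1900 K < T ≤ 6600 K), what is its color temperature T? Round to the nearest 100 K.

3000 K

ln(t − 10) = (112 + 305.0) / 138.5 = 3.0108.
t − 10 = e^3.0108 = 20.304, so t = 30.304.
T = 100·t = 3030 K → 3000 K to the nearest 100 K.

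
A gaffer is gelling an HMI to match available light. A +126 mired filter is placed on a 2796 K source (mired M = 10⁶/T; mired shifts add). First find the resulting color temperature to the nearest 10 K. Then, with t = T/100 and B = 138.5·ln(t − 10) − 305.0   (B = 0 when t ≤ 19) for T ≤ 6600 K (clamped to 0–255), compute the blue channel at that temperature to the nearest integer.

M_in = 10⁶/2796 = 357.65; M_out = 357.65 + (+126) = 483.65.
T_out = 10⁶/483.65 = 2067.6 K → 2070 K; t = 20.7.
B = 138.5·ln(20.7 − 10) − 305.0 = 138.5·ln 10.7 − 305.0 = 138.5·2.3702 − 305.0 = 23.279.
Rounded: 23.

23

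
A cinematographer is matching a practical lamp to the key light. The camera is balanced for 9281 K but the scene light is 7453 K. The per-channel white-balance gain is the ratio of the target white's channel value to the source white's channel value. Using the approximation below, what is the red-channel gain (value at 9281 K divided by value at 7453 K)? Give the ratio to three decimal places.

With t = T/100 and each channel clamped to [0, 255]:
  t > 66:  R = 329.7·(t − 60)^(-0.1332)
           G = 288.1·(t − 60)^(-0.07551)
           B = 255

At 7453 K (t = 74.53):
  R = 329.7·(74.53 − 60)^(-0.1332) = 329.7·14.53^(-0.1332) = 329.7·0.70014 = 230.837.
At 9281 K (t = 92.81):
  R = 329.7·(92.81 − 60)^(-0.1332) = 329.7·32.81^(-0.1332) = 329.7·0.62816 = 207.103.
Gain = 207.103 / 230.837 = 0.8972 → 0.897.

0.897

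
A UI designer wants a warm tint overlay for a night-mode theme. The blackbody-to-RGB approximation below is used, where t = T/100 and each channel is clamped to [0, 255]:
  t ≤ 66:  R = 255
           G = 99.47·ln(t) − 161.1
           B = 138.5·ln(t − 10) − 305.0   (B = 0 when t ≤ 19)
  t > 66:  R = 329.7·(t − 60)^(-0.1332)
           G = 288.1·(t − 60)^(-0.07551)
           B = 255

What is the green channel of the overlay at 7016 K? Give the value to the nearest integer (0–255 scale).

242

t = 7016/100 = 70.16; the t > 66 branch applies.
G = 288.1·(70.16 − 60)^(-0.07551) = 288.1·10.16^(-0.07551) = 288.1·0.83940 = 241.831.
Rounded: 242.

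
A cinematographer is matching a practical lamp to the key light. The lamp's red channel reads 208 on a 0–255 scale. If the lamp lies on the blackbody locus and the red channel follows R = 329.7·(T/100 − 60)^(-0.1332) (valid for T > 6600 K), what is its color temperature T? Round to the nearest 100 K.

(t − 60)^(-0.1332) = 208/329.7 = 0.63088.
t − 60 = 0.63088^(1/-0.1332) = 0.63088^(-7.508) = 31.763, so t = 91.763.
T = 100·t = 9176 K → 9200 K to the nearest 100 K.

9200 K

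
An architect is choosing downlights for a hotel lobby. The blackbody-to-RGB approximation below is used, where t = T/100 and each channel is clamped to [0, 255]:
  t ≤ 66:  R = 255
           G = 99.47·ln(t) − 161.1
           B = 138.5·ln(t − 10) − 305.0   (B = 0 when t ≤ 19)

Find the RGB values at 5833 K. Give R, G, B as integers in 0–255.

R=255, G=243, B=232

t = 5833/100 = 58.33; the t ≤ 66 branch applies.
R = 255 by definition for t ≤ 66.
G = 99.47·ln 58.33 − 161.1 = 99.47·4.0661 − 161.1 = 243.357.
B = 138.5·ln(58.33 − 10) − 305.0 = 138.5·ln 48.33 − 305.0 = 138.5·3.8781 − 305.0 = 232.110.
Rounded: (255, 243, 232).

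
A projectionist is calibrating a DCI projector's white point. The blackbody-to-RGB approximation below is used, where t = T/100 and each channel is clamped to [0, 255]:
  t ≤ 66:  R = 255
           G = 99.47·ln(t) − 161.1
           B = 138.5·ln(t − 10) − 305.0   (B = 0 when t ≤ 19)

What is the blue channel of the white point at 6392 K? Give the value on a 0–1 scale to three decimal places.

t = 6392/100 = 63.92; the t ≤ 66 branch applies.
B = 138.5·ln(63.92 − 10) − 305.0 = 138.5·ln 53.92 − 305.0 = 138.5·3.9875 − 305.0 = 247.269.
On a 0–1 scale: 247.269/255 = 0.9697 → 0.970.

0.970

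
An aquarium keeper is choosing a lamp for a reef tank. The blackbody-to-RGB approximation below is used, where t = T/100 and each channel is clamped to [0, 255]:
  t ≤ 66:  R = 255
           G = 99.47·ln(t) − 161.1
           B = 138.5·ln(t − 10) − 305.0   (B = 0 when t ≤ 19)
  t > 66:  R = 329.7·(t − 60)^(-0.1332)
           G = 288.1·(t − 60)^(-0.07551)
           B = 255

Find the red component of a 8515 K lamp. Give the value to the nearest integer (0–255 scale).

t = 8515/100 = 85.15; the t > 66 branch applies.
R = 329.7·(85.15 − 60)^(-0.1332) = 329.7·25.15^(-0.1332) = 329.7·0.65080 = 214.569.
Rounded: 215.

215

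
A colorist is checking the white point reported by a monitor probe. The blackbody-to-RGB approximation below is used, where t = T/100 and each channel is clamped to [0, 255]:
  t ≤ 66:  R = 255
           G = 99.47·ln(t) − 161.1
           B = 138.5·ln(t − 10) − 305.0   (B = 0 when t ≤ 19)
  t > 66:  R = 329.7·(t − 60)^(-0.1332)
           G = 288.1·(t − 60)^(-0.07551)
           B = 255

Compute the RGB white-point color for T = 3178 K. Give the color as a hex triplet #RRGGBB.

t = 3178/100 = 31.78; the t ≤ 66 branch applies.
R = 255 by definition for t ≤ 66.
G = 99.47·ln 31.78 − 161.1 = 99.47·3.4588 − 161.1 = 182.951.
B = 138.5·ln(31.78 − 10) − 305.0 = 138.5·ln 21.78 − 305.0 = 138.5·3.0810 − 305.0 = 121.717.
Rounded: (255, 183, 122).
In hex: #FFB77A.

#FFB77A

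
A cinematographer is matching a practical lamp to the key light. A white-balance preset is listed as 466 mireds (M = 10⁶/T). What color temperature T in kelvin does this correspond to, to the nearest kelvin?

2146 K

T = 10⁶ / 466 = 2145.92 K → 2146 K.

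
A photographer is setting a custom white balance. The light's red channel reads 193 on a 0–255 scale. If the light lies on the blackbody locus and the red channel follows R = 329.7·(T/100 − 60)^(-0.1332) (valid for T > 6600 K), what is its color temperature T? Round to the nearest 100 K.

(t − 60)^(-0.1332) = 193/329.7 = 0.58538.
t − 60 = 0.58538^(1/-0.1332) = 0.58538^(-7.508) = 55.713, so t = 115.713.
T = 100·t = 11571 K → 11600 K to the nearest 100 K.

11600 K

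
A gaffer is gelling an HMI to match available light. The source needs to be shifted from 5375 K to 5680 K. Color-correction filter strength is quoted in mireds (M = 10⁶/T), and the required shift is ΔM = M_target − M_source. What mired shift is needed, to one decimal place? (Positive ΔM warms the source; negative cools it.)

M_source = 10⁶/5375 = 186.047; M_target = 10⁶/5680 = 176.056.
ΔM = 176.056 − 186.047 = -9.990 → -10.0 mireds, a cooling shift.

-10.0 mireds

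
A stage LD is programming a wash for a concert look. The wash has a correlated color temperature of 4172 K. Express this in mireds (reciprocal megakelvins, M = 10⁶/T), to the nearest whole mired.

M = 10⁶ / 4172 = 239.693 → 240 mireds.

240 mireds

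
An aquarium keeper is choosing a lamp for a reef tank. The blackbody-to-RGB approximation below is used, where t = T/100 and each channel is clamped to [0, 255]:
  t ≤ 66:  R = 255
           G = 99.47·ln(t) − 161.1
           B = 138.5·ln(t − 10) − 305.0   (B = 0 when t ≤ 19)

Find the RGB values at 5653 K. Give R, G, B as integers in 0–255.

t = 5653/100 = 56.53; the t ≤ 66 branch applies.
R = 255 by definition for t ≤ 66.
G = 99.47·ln 56.53 − 161.1 = 99.47·4.0348 − 161.1 = 240.239.
B = 138.5·ln(56.53 − 10) − 305.0 = 138.5·ln 46.53 − 305.0 = 138.5·3.8401 − 305.0 = 226.853.
Rounded: (255, 240, 227).

R=255, G=240, B=227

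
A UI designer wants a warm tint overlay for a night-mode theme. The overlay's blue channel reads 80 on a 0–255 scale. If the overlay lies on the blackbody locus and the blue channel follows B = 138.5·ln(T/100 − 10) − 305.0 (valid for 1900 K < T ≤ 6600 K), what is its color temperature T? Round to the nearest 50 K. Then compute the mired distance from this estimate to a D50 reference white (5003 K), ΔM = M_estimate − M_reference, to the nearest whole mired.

+185 mireds

ln(t − 10) = (80 + 305.0) / 138.5 = 2.7798.
t − 10 = e^2.7798 = 16.116, so t = 26.116.
T = 100·t = 2612 K → 2600 K to the nearest 50 K.
M_estimate = 10⁶/2600 = 384.62; M_reference = 10⁶/5003 = 199.88.
ΔM = 384.62 − 199.88 = 184.74 → +185 mireds.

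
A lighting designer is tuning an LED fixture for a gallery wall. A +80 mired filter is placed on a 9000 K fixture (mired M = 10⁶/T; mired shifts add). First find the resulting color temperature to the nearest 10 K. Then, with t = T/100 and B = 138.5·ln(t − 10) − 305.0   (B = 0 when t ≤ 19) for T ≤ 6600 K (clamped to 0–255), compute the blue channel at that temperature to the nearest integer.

214

M_in = 10⁶/9000 = 111.11; M_out = 111.11 + (+80) = 191.11.
T_out = 10⁶/191.11 = 5232.6 K → 5230 K; t = 52.3.
B = 138.5·ln(52.3 − 10) − 305.0 = 138.5·ln 42.3 − 305.0 = 138.5·3.7448 − 305.0 = 213.653.
Rounded: 214.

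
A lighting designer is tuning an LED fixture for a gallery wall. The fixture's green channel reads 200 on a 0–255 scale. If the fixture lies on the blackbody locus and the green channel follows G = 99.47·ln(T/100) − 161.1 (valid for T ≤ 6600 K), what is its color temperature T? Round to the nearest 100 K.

3800 K

ln t = (200 + 161.1) / 99.47 = 3.6302.
t = e^3.6302 = 37.722.
T = 100·t = 3772 K → 3800 K to the nearest 100 K.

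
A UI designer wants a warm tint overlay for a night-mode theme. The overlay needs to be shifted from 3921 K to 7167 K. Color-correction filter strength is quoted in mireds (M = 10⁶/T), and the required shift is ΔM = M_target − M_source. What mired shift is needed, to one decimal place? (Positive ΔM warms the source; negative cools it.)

-115.5 mireds

M_source = 10⁶/3921 = 255.037; M_target = 10⁶/7167 = 139.528.
ΔM = 139.528 − 255.037 = -115.509 → -115.5 mireds, a cooling shift.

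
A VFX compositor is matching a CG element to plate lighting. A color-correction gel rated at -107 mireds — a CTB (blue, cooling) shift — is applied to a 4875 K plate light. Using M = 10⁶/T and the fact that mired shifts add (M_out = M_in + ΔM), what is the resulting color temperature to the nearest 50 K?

10200 K

M_in = 10⁶/4875 = 205.13 mireds.
M_out = 205.13 + (-107) = 98.13 mireds.
T_out = 10⁶/98.13 = 10190.7 K → 10200 K.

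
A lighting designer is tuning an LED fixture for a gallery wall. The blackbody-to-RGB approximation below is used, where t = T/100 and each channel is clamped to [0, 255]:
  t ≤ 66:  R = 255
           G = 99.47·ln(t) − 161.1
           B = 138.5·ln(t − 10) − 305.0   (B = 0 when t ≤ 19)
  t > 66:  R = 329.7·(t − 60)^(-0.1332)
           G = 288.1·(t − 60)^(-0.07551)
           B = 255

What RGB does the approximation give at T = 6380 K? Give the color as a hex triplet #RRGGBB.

t = 6380/100 = 63.8; the t ≤ 66 branch applies.
R = 255 by definition for t ≤ 66.
G = 99.47·ln 63.8 − 161.1 = 99.47·4.1558 − 161.1 = 252.273.
B = 138.5·ln(63.8 − 10) − 305.0 = 138.5·ln 53.8 − 305.0 = 138.5·3.9853 − 305.0 = 246.960.
Rounded: (255, 252, 247).
In hex: #FFFCF7.

#FFFCF7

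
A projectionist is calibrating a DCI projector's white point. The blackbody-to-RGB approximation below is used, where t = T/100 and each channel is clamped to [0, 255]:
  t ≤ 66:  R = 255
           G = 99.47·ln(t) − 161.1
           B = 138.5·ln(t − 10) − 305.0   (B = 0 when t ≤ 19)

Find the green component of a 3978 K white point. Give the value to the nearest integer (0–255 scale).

t = 3978/100 = 39.78; the t ≤ 66 branch applies.
G = 99.47·ln 39.78 − 161.1 = 99.47·3.6834 − 161.1 = 205.284.
Rounded: 205.

205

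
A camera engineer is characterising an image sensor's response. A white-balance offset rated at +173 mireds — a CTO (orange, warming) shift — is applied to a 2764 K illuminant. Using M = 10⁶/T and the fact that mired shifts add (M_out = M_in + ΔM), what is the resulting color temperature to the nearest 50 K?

M_in = 10⁶/2764 = 361.79 mireds.
M_out = 361.79 + (+173) = 534.79 mireds.
T_out = 10⁶/534.79 = 1869.9 K → 1850 K.

1850 K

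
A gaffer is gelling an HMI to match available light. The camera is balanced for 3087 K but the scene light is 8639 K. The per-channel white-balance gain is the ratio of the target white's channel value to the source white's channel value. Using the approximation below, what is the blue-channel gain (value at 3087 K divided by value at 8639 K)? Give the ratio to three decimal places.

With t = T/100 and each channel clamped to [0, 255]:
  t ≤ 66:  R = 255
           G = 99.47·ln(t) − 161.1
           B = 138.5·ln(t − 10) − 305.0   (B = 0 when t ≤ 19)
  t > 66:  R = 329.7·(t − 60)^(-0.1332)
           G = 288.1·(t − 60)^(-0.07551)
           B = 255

0.454

At 8639 K (t = 86.39):
  B = 255 by definition for t > 66.
At 3087 K (t = 30.87):
  B = 138.5·ln(30.87 − 10) − 305.0 = 138.5·ln 20.87 − 305.0 = 138.5·3.0383 − 305.0 = 115.806.
Gain = 115.806 / 255.000 = 0.4541 → 0.454.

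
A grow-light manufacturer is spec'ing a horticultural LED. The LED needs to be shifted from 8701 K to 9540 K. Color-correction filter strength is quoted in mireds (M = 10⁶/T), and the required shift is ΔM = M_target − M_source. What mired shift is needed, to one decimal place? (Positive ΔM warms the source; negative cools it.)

M_source = 10⁶/8701 = 114.929; M_target = 10⁶/9540 = 104.822.
ΔM = 104.822 − 114.929 = -10.108 → -10.1 mireds, a cooling shift.

-10.1 mireds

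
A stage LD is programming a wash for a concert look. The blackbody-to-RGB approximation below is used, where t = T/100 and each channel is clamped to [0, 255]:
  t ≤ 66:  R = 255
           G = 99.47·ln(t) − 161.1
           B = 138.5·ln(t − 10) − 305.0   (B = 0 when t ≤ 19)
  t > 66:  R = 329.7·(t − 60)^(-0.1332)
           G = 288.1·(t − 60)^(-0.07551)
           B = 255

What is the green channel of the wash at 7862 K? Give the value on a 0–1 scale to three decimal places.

t = 7862/100 = 78.62; the t > 66 branch applies.
G = 288.1·(78.62 − 60)^(-0.07551) = 288.1·18.62^(-0.07551) = 288.1·0.80187 = 231.019.
On a 0–1 scale: 231.019/255 = 0.9060 → 0.906.

0.906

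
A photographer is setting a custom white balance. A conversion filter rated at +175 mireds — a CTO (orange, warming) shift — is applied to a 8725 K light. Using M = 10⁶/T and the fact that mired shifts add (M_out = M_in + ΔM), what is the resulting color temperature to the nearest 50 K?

M_in = 10⁶/8725 = 114.61 mireds.
M_out = 114.61 + (+175) = 289.61 mireds.
T_out = 10⁶/289.61 = 3452.9 K → 3450 K.

3450 K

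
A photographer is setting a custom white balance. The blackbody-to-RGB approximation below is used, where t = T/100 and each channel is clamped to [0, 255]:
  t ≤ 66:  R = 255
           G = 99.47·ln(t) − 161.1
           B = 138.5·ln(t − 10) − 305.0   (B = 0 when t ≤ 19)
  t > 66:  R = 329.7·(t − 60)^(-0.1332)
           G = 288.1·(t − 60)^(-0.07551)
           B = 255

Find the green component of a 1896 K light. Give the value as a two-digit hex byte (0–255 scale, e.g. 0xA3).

t = 1896/100 = 18.96; the t ≤ 66 branch applies.
G = 99.47·ln 18.96 − 161.1 = 99.47·2.9423 − 161.1 = 131.574.
Rounded: 132; in hex, 0x84.

0x84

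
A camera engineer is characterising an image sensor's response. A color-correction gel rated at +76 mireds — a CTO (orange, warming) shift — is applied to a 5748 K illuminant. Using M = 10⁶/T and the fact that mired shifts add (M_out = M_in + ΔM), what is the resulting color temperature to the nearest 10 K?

M_in = 10⁶/5748 = 173.97 mireds.
M_out = 173.97 + (+76) = 249.97 mireds.
T_out = 10⁶/249.97 = 4000.4 K → 4000 K.

4000 K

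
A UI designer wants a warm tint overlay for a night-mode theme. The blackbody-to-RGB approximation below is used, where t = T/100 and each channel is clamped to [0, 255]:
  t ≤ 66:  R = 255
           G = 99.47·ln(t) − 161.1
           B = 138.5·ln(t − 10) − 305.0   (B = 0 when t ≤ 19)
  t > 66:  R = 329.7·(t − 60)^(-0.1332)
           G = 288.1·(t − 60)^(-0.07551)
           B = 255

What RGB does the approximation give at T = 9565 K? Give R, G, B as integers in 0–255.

R=205, G=220, B=255

t = 9565/100 = 95.65; the t > 66 branch applies.
R = 329.7·(95.65 − 60)^(-0.1332) = 329.7·35.65^(-0.1332) = 329.7·0.62125 = 204.826.
G = 288.1·(95.65 − 60)^(-0.07551) = 288.1·35.65^(-0.07551) = 288.1·0.76349 = 219.962.
B = 255 by definition for t > 66.
Rounded: (205, 220, 255).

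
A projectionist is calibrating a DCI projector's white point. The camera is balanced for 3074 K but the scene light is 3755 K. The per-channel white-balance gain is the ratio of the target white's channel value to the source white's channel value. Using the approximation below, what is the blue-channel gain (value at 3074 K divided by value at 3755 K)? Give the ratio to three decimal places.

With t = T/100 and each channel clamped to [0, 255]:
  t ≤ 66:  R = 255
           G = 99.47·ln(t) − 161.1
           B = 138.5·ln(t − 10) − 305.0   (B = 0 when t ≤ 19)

0.745

At 3755 K (t = 37.55):
  B = 138.5·ln(37.55 − 10) − 305.0 = 138.5·ln 27.55 − 305.0 = 138.5·3.3160 − 305.0 = 154.266.
At 3074 K (t = 30.74):
  B = 138.5·ln(30.74 − 10) − 305.0 = 138.5·ln 20.74 − 305.0 = 138.5·3.0321 − 305.0 = 114.941.
Gain = 114.941 / 154.266 = 0.7451 → 0.745.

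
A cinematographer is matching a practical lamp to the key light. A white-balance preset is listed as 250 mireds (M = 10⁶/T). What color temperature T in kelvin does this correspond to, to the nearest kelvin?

4000 K

T = 10⁶ / 250 = 4000.00 K → 4000 K.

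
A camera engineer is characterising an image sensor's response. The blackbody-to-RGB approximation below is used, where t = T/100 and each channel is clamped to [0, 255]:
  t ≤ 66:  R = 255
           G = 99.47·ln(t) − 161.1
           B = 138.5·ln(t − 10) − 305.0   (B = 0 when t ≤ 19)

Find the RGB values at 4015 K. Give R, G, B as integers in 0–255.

R=255, G=206, B=167

t = 4015/100 = 40.15; the t ≤ 66 branch applies.
R = 255 by definition for t ≤ 66.
G = 99.47·ln 40.15 − 161.1 = 99.47·3.6926 − 161.1 = 206.205.
B = 138.5·ln(40.15 − 10) − 305.0 = 138.5·ln 30.15 − 305.0 = 138.5·3.4062 − 305.0 = 166.757.
Rounded: (255, 206, 167).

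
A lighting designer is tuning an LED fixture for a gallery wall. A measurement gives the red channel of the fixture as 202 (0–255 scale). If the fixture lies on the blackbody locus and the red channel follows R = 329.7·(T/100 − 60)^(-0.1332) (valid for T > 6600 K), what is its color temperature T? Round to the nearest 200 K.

(t − 60)^(-0.1332) = 202/329.7 = 0.61268.
t − 60 = 0.61268^(1/-0.1332) = 0.61268^(-7.508) = 39.569, so t = 99.569.
T = 100·t = 9957 K → 10000 K to the nearest 200 K.

10000 K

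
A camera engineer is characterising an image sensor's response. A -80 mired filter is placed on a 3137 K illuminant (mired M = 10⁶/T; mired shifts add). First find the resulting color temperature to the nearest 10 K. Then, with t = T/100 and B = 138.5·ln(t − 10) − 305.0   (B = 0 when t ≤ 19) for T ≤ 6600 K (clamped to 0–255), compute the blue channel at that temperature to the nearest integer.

M_in = 10⁶/3137 = 318.78; M_out = 318.78 + (-80) = 238.78.
T_out = 10⁶/238.78 = 4188.0 K → 4190 K; t = 41.9.
B = 138.5·ln(41.9 − 10) − 305.0 = 138.5·ln 31.9 − 305.0 = 138.5·3.4626 − 305.0 = 174.571.
Rounded: 175.

175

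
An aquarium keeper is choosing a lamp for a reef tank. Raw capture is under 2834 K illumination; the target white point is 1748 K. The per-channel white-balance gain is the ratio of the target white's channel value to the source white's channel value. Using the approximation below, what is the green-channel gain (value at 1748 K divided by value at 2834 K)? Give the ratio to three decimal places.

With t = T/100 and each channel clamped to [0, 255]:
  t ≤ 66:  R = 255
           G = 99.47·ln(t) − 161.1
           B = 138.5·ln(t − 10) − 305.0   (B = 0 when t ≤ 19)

0.720

At 2834 K (t = 28.34):
  G = 99.47·ln 28.34 − 161.1 = 99.47·3.3443 − 161.1 = 171.555.
At 1748 K (t = 17.48):
  G = 99.47·ln 17.48 − 161.1 = 99.47·2.8611 − 161.1 = 123.489.
Gain = 123.489 / 171.555 = 0.7198 → 0.720.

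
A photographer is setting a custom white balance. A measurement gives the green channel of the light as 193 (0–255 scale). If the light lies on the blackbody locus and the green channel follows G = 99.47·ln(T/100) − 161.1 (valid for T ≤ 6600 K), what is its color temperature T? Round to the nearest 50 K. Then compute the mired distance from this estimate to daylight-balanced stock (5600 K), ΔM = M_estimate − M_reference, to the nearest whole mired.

+107 mireds

ln t = (193 + 161.1) / 99.47 = 3.5599.
t = e^3.5599 = 35.159.
T = 100·t = 3516 K → 3500 K to the nearest 50 K.
M_estimate = 10⁶/3500 = 285.71; M_reference = 10⁶/5600 = 178.57.
ΔM = 285.71 − 178.57 = 107.14 → +107 mireds.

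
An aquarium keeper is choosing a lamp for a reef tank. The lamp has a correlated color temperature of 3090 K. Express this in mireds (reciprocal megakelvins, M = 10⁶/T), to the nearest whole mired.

324 mireds

M = 10⁶ / 3090 = 323.625 → 324 mireds.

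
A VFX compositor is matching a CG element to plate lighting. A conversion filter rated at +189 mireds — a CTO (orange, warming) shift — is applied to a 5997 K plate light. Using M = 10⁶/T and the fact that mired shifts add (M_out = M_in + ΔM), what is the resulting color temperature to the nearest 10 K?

2810 K

M_in = 10⁶/5997 = 166.75 mireds.
M_out = 166.75 + (+189) = 355.75 mireds.
T_out = 10⁶/355.75 = 2811.0 K → 2810 K.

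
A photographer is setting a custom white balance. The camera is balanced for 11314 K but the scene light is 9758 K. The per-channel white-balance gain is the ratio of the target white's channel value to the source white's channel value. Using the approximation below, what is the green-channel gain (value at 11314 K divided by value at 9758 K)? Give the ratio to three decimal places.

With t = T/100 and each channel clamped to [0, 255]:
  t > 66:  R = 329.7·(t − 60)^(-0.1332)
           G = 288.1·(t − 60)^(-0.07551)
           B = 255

At 9758 K (t = 97.58):
  G = 288.1·(97.58 − 60)^(-0.07551) = 288.1·37.58^(-0.07551) = 288.1·0.76046 = 219.088.
At 11314 K (t = 113.14):
  G = 288.1·(113.14 − 60)^(-0.07551) = 288.1·53.14^(-0.07551) = 288.1·0.74082 = 213.431.
Gain = 213.431 / 219.088 = 0.9742 → 0.974.

0.974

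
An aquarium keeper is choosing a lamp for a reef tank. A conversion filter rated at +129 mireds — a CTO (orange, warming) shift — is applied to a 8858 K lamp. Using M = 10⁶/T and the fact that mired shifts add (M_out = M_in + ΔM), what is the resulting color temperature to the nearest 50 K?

M_in = 10⁶/8858 = 112.89 mireds.
M_out = 112.89 + (+129) = 241.89 mireds.
T_out = 10⁶/241.89 = 4134.1 K → 4150 K.

4150 K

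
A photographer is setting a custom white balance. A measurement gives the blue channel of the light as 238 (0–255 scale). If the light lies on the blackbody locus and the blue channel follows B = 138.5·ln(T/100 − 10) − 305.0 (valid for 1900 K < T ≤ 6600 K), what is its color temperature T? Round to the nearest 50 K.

ln(t − 10) = (238 + 305.0) / 138.5 = 3.9206.
t − 10 = e^3.9206 = 50.430, so t = 60.430.
T = 100·t = 6043 K → 6050 K to the nearest 50 K.

6050 K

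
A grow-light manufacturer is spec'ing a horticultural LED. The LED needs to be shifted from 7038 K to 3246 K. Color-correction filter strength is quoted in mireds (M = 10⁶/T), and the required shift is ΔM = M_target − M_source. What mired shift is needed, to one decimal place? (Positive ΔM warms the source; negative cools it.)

+166.0 mireds

M_source = 10⁶/7038 = 142.086; M_target = 10⁶/3246 = 308.071.
ΔM = 308.071 − 142.086 = 165.986 → +166.0 mireds, a warming shift.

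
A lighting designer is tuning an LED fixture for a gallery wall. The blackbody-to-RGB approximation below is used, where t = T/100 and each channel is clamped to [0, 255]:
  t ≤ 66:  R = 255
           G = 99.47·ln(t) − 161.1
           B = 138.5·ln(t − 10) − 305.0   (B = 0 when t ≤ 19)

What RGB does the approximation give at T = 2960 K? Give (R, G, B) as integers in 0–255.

t = 2960/100 = 29.6; the t ≤ 66 branch applies.
R = 255 by definition for t ≤ 66.
G = 99.47·ln 29.6 − 161.1 = 99.47·3.3878 − 161.1 = 175.882.
B = 138.5·ln(29.6 − 10) − 305.0 = 138.5·ln 19.6 − 305.0 = 138.5·2.9755 − 305.0 = 107.111.
Rounded: (255, 176, 107).

(255, 176, 107)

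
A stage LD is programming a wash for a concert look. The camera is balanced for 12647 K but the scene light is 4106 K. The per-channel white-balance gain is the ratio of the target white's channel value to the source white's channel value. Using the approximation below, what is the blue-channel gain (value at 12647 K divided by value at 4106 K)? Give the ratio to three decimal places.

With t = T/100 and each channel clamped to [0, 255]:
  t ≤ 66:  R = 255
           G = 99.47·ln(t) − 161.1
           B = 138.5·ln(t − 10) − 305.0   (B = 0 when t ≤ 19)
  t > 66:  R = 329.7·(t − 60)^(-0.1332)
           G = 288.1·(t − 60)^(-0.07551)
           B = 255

1.492

At 4106 K (t = 41.06):
  B = 138.5·ln(41.06 − 10) − 305.0 = 138.5·ln 31.06 − 305.0 = 138.5·3.4359 − 305.0 = 170.875.
At 12647 K (t = 126.47):
  B = 255 by definition for t > 66.
Gain = 255.000 / 170.875 = 1.4923 → 1.492.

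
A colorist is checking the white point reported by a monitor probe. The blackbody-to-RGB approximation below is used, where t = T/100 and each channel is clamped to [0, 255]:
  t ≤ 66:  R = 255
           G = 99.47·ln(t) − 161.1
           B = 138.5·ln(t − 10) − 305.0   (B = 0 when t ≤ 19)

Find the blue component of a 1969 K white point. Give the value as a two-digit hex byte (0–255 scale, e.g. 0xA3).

0x0A

t = 1969/100 = 19.69; the t ≤ 66 branch applies.
B = 138.5·ln(19.69 − 10) − 305.0 = 138.5·ln 9.69 − 305.0 = 138.5·2.2711 − 305.0 = 9.547.
Rounded: 10; in hex, 0x0A.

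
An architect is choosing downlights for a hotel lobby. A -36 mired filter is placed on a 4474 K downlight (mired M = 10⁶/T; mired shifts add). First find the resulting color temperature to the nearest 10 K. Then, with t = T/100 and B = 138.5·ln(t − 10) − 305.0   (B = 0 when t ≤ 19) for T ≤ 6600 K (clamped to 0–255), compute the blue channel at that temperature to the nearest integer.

M_in = 10⁶/4474 = 223.51; M_out = 223.51 + (-36) = 187.51.
T_out = 10⁶/187.51 = 5332.9 K → 5330 K; t = 53.3.
B = 138.5·ln(53.3 − 10) − 305.0 = 138.5·ln 43.3 − 305.0 = 138.5·3.7682 − 305.0 = 216.889.
Rounded: 217.

217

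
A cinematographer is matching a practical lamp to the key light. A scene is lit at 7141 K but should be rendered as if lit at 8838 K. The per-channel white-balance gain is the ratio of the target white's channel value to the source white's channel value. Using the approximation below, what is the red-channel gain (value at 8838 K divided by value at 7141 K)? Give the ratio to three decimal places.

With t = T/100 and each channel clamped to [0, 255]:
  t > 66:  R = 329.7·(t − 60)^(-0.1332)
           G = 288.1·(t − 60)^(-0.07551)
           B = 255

0.886

At 7141 K (t = 71.41):
  R = 329.7·(71.41 − 60)^(-0.1332) = 329.7·11.41^(-0.1332) = 329.7·0.72305 = 238.390.
At 8838 K (t = 88.38):
  R = 329.7·(88.38 − 60)^(-0.1332) = 329.7·28.38^(-0.1332) = 329.7·0.64041 = 211.143.
Gain = 211.143 / 238.390 = 0.8857 → 0.886.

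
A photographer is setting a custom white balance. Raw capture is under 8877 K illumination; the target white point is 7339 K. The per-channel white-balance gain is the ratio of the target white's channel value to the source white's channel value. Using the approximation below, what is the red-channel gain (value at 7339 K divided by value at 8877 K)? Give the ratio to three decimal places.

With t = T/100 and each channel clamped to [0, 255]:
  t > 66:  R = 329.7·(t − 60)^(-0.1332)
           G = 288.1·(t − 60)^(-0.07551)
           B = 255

At 8877 K (t = 88.77):
  R = 329.7·(88.77 − 60)^(-0.1332) = 329.7·28.77^(-0.1332) = 329.7·0.63925 = 210.760.
At 7339 K (t = 73.39):
  R = 329.7·(73.39 − 60)^(-0.1332) = 329.7·13.39^(-0.1332) = 329.7·0.70780 = 233.363.
Gain = 233.363 / 210.760 = 1.1072 → 1.107.

1.107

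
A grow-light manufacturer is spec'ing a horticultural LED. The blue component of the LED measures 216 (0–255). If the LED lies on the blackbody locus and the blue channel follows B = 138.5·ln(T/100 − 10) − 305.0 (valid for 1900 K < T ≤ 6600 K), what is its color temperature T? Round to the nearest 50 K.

ln(t − 10) = (216 + 305.0) / 138.5 = 3.7617.
t − 10 = e^3.7617 = 43.023, so t = 53.023.
T = 100·t = 5302 K → 5300 K to the nearest 50 K.

5300 K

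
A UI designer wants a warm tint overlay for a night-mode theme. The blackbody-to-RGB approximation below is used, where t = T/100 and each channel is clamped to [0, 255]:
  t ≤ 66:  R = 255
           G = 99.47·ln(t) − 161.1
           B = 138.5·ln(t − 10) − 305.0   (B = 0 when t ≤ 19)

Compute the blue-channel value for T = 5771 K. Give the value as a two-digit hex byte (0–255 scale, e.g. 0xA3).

t = 5771/100 = 57.71; the t ≤ 66 branch applies.
B = 138.5·ln(57.71 − 10) − 305.0 = 138.5·ln 47.71 − 305.0 = 138.5·3.8651 − 305.0 = 230.322.
Rounded: 230; in hex, 0xE6.

0xE6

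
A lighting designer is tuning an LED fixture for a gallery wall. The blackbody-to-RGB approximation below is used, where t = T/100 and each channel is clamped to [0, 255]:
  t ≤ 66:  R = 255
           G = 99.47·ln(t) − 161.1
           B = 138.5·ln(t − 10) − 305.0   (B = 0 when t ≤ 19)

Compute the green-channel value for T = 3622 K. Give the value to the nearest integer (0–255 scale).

t = 3622/100 = 36.22; the t ≤ 66 branch applies.
G = 99.47·ln 36.22 − 161.1 = 99.47·3.5896 − 161.1 = 195.959.
Rounded: 196.

196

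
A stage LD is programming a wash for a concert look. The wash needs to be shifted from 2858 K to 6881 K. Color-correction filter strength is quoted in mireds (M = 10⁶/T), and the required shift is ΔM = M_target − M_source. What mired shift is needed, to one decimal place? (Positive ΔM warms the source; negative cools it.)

M_source = 10⁶/2858 = 349.895; M_target = 10⁶/6881 = 145.328.
ΔM = 145.328 − 349.895 = -204.567 → -204.6 mireds, a cooling shift.

-204.6 mireds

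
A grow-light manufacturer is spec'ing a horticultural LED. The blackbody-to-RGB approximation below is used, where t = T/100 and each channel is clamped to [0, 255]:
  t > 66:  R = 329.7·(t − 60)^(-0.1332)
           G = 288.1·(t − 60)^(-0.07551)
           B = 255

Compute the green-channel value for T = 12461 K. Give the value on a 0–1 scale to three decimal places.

0.825

t = 12461/100 = 124.61; the t > 66 branch applies.
G = 288.1·(124.61 − 60)^(-0.07551) = 288.1·64.61^(-0.07551) = 288.1·0.72997 = 210.304.
On a 0–1 scale: 210.304/255 = 0.8247 → 0.825.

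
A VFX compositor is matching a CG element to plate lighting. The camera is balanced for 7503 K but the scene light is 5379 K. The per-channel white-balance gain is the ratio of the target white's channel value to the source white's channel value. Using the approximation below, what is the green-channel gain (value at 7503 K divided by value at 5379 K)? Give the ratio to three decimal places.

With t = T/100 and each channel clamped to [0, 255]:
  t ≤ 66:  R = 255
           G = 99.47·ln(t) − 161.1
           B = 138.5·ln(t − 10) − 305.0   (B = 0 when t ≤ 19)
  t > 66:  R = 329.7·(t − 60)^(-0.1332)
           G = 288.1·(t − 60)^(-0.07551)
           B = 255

0.998

At 5379 K (t = 53.79):
  G = 99.47·ln 53.79 − 161.1 = 99.47·3.9851 − 161.1 = 235.297.
At 7503 K (t = 75.03):
  G = 288.1·(75.03 − 60)^(-0.07551) = 288.1·15.03^(-0.07551) = 288.1·0.81494 = 234.785.
Gain = 234.785 / 235.297 = 0.9978 → 0.998.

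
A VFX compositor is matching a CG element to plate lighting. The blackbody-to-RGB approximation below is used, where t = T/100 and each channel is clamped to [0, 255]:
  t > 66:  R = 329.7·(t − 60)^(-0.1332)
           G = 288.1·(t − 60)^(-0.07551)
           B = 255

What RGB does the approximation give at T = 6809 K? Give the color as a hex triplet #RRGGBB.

t = 6809/100 = 68.09; the t > 66 branch applies.
R = 329.7·(68.09 − 60)^(-0.1332) = 329.7·8.09^(-0.1332) = 329.7·0.75694 = 249.563.
G = 288.1·(68.09 − 60)^(-0.07551) = 288.1·8.09^(-0.07551) = 288.1·0.85397 = 246.028.
B = 255 by definition for t > 66.
Rounded: (250, 246, 255).
In hex: #FAF6FF.

#FAF6FF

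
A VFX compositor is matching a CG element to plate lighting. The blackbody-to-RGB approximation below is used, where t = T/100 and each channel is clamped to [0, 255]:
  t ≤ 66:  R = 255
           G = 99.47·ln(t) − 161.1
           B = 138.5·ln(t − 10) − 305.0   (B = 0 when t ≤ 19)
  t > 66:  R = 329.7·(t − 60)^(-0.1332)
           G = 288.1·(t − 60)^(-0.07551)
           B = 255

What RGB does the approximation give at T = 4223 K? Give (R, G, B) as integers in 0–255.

t = 4223/100 = 42.23; the t ≤ 66 branch applies.
R = 255 by definition for t ≤ 66.
G = 99.47·ln 42.23 − 161.1 = 99.47·3.7431 − 161.1 = 211.229.
B = 138.5·ln(42.23 − 10) − 305.0 = 138.5·ln 32.23 − 305.0 = 138.5·3.4729 − 305.0 = 175.996.
Rounded: (255, 211, 176).

(255, 211, 176)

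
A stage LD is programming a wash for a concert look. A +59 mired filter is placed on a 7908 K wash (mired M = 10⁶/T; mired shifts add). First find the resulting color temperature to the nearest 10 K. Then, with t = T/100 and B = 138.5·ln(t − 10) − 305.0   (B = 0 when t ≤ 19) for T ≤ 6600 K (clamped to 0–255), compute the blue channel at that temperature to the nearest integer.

M_in = 10⁶/7908 = 126.45; M_out = 126.45 + (+59) = 185.45.
T_out = 10⁶/185.45 = 5392.2 K → 5390 K; t = 53.9.
B = 138.5·ln(53.9 − 10) − 305.0 = 138.5·ln 43.9 − 305.0 = 138.5·3.7819 − 305.0 = 218.795.
Rounded: 219.

219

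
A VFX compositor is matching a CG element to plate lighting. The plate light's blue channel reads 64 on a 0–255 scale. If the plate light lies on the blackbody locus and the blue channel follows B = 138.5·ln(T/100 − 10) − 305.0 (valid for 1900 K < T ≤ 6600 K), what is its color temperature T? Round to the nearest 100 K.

ln(t − 10) = (64 + 305.0) / 138.5 = 2.6643.
t − 10 = e^2.6643 = 14.357, so t = 24.357.
T = 100·t = 2436 K → 2400 K to the nearest 100 K.

2400 K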